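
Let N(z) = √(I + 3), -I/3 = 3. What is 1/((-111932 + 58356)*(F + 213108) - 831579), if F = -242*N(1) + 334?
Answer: -94514051/1080889941814204225 - 107152*I*√6/1080889941814204225 ≈ -8.7441e-11 - 2.4283e-13*I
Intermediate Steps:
I = -9 (I = -3*3 = -9)
N(z) = I*√6 (N(z) = √(-9 + 3) = √(-6) = I*√6)
F = 334 - 242*I*√6 (F = -242*I*√6 + 334 = 334 - 242*I*√6 ≈ 334.0 - 592.78*I)
1/((-111932 + 58356)*(F + 213108) - 831579) = 1/((-111932 + 58356)*((334 - 242*I*√6) + 213108) - 831579) = 1/(-53576*(213442 - 242*I*√6) - 831579) = 1/((-11435368592 + 12965392*I*√6) - 831579) = 1/(-11436200171 + 12965392*I*√6)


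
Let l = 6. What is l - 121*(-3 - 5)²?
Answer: -7738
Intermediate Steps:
l - 121*(-3 - 5)² = 6 - 121*(-3 - 5)² = 6 - 121*(-8)² = 6 - 121*64 = 6 - 7744 = -7738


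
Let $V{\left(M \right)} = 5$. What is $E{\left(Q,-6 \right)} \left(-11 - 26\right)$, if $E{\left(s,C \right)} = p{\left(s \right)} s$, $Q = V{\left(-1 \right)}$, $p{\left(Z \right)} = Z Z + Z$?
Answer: $-5550$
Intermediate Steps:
$p{\left(Z \right)} = Z + Z^{2}$ ($p{\left(Z \right)} = Z^{2} + Z = Z + Z^{2}$)
$Q = 5$
$E{\left(s,C \right)} = s^{2} \left(1 + s\right)$ ($E{\left(s,C \right)} = s \left(1 + s\right) s = s^{2} \left(1 + s\right)$)
$E{\left(Q,-6 \right)} \left(-11 - 26\right) = 5^{2} \left(1 + 5\right) \left(-11 - 26\right) = 25 \cdot 6 \left(-37\right) = 150 \left(-37\right) = -5550$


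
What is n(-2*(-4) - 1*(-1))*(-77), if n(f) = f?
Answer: -693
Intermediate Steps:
n(-2*(-4) - 1*(-1))*(-77) = (-2*(-4) - 1*(-1))*(-77) = (8 + 1)*(-77) = 9*(-77) = -693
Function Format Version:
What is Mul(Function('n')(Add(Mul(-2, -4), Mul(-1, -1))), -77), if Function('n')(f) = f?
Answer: -693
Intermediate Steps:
Mul(Function('n')(Add(Mul(-2, -4), Mul(-1, -1))), -77) = Mul(Add(Mul(-2, -4), Mul(-1, -1)), -77) = Mul(Add(8, 1), -77) = Mul(9, -77) = -693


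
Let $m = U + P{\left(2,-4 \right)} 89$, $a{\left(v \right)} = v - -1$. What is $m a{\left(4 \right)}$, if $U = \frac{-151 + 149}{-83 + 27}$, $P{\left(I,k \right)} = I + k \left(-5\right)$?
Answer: $\frac{274125}{28} \approx 9790.2$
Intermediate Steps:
$P{\left(I,k \right)} = I - 5 k$
$U = \frac{1}{28}$ ($U = - \frac{2}{-56} = \left(-2\right) \left(- \frac{1}{56}\right) = \frac{1}{28} \approx 0.035714$)
$a{\left(v \right)} = 1 + v$ ($a{\left(v \right)} = v + 1 = 1 + v$)
$m = \frac{54825}{28}$ ($m = \frac{1}{28} + \left(2 - -20\right) 89 = \frac{1}{28} + \left(2 + 20\right) 89 = \frac{1}{28} + 22 \cdot 89 = \frac{1}{28} + 1958 = \frac{54825}{28} \approx 1958.0$)
$m a{\left(4 \right)} = \frac{54825 \left(1 + 4\right)}{28} = \frac{54825}{28} \cdot 5 = \frac{274125}{28}$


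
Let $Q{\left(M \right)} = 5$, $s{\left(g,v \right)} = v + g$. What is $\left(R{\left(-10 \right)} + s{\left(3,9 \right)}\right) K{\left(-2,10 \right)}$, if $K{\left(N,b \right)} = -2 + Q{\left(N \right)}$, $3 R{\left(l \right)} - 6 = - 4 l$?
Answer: $82$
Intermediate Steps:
$R{\left(l \right)} = 2 - \frac{4 l}{3}$ ($R{\left(l \right)} = 2 + \frac{\left(-4\right) l}{3} = 2 - \frac{4 l}{3}$)
$s{\left(g,v \right)} = g + v$
$K{\left(N,b \right)} = 3$ ($K{\left(N,b \right)} = -2 + 5 = 3$)
$\left(R{\left(-10 \right)} + s{\left(3,9 \right)}\right) K{\left(-2,10 \right)} = \left(\left(2 - - \frac{40}{3}\right) + \left(3 + 9\right)\right) 3 = \left(\left(2 + \frac{40}{3}\right) + 12\right) 3 = \left(\frac{46}{3} + 12\right) 3 = \frac{82}{3} \cdot 3 = 82$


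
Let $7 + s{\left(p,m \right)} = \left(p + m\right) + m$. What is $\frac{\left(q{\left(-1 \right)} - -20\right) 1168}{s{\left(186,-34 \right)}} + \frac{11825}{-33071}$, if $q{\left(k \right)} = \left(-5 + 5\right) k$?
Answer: $\frac{771225985}{3670881} \approx 210.09$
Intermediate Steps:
$q{\left(k \right)} = 0$ ($q{\left(k \right)} = 0 k = 0$)
$s{\left(p,m \right)} = -7 + p + 2 m$ ($s{\left(p,m \right)} = -7 + \left(\left(p + m\right) + m\right) = -7 + \left(\left(m + p\right) + m\right) = -7 + \left(p + 2 m\right) = -7 + p + 2 m$)
$\frac{\left(q{\left(-1 \right)} - -20\right) 1168}{s{\left(186,-34 \right)}} + \frac{11825}{-33071} = \frac{\left(0 - -20\right) 1168}{-7 + 186 + 2 \left(-34\right)} + \frac{11825}{-33071} = \frac{\left(0 + 20\right) 1168}{-7 + 186 - 68} + 11825 \left(- \frac{1}{33071}\right) = \frac{20 \cdot 1168}{111} - \frac{11825}{33071} = 23360 \cdot \frac{1}{111} - \frac{11825}{33071} = \frac{23360}{111} - \frac{11825}{33071} = \frac{771225985}{3670881}$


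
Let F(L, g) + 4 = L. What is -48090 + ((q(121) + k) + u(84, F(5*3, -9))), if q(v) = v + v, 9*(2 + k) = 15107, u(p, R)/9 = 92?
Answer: -408091/9 ≈ -45343.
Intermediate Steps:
F(L, g) = -4 + L
u(p, R) = 828 (u(p, R) = 9*92 = 828)
k = 15089/9 (k = -2 + (1/9)*15107 = -2 + 15107/9 = 15089/9 ≈ 1676.6)
q(v) = 2*v
-48090 + ((q(121) + k) + u(84, F(5*3, -9))) = -48090 + ((2*121 + 15089/9) + 828) = -48090 + ((242 + 15089/9) + 828) = -48090 + (17267/9 + 828) = -48090 + 24719/9 = -408091/9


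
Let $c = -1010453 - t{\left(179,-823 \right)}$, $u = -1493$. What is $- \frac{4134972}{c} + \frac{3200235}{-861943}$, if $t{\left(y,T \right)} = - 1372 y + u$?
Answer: $\frac{280285094544}{164495787949} \approx 1.7039$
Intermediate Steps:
$t{\left(y,T \right)} = -1493 - 1372 y$ ($t{\left(y,T \right)} = - 1372 y - 1493 = -1493 - 1372 y$)
$c = -763372$ ($c = -1010453 - \left(-1493 - 245588\right) = -1010453 - -247081 = -1010453 + 247081 = -763372$)
$- \frac{4134972}{c} + \frac{3200235}{-861943} = - \frac{4134972}{-763372} + \frac{3200235}{-861943} = \left(-4134972\right) \left(- \frac{1}{763372}\right) + 3200235 \left(- \frac{1}{861943}\right) = \frac{1033743}{190843} - \frac{3200235}{861943} = \frac{280285094544}{164495787949}$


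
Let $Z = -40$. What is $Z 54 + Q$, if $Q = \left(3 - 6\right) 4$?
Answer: $-2172$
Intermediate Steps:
$Q = -12$ ($Q = \left(-3\right) 4 = -12$)
$Z 54 + Q = \left(-40\right) 54 - 12 = -2160 - 12 = -2172$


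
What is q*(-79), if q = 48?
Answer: -3792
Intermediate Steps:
q*(-79) = 48*(-79) = -3792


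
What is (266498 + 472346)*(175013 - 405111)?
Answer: -170006526712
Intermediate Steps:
(266498 + 472346)*(175013 - 405111) = 738844*(-230098) = -170006526712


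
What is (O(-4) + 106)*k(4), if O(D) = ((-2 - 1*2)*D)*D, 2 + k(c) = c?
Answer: 84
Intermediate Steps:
k(c) = -2 + c
O(D) = -4*D**2 (O(D) = ((-2 - 2)*D)*D = (-4*D)*D = -4*D**2)
(O(-4) + 106)*k(4) = (-4*(-4)**2 + 106)*(-2 + 4) = (-4*16 + 106)*2 = (-64 + 106)*2 = 42*2 = 84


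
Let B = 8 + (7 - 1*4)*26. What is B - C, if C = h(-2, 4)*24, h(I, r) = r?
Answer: -10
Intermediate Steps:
B = 86 (B = 8 + (7 - 4)*26 = 8 + 3*26 = 8 + 78 = 86)
C = 96 (C = 4*24 = 96)
B - C = 86 - 1*96 = 86 - 96 = -10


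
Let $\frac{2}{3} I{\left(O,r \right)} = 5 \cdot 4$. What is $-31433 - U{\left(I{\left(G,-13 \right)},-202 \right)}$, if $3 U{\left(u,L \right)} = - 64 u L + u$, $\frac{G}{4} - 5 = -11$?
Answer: $-160723$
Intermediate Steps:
$G = -24$ ($G = 20 + 4 \left(-11\right) = 20 - 44 = -24$)
$I{\left(O,r \right)} = 30$ ($I{\left(O,r \right)} = \frac{3 \cdot 5 \cdot 4}{2} = \frac{3}{2} \cdot 20 = 30$)
$U{\left(u,L \right)} = \frac{u}{3} - \frac{64 L u}{3}$ ($U{\left(u,L \right)} = \frac{- 64 u L + u}{3} = \frac{- 64 L u + u}{3} = \frac{u - 64 L u}{3} = \frac{u}{3} - \frac{64 L u}{3}$)
$-31433 - U{\left(I{\left(G,-13 \right)},-202 \right)} = -31433 - \frac{1}{3} \cdot 30 \left(1 - -12928\right) = -31433 - \frac{1}{3} \cdot 30 \left(1 + 12928\right) = -31433 - \frac{1}{3} \cdot 30 \cdot 12929 = -31433 - 129290 = -160723$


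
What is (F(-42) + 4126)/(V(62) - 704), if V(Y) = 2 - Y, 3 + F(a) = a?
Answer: -4081/764 ≈ -5.3416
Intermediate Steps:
F(a) = -3 + a
(F(-42) + 4126)/(V(62) - 704) = ((-3 - 42) + 4126)/((2 - 1*62) - 704) = (-45 + 4126)/((2 - 62) - 704) = 4081/(-60 - 704) = 4081/(-764) = 4081*(-1/764) = -4081/764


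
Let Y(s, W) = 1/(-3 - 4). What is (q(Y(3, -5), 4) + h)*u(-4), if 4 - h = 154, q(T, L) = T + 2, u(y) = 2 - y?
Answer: -6222/7 ≈ -888.86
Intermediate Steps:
Y(s, W) = -⅐ (Y(s, W) = 1/(-7) = -⅐)
q(T, L) = 2 + T
h = -150 (h = 4 - 1*154 = 4 - 154 = -150)
(q(Y(3, -5), 4) + h)*u(-4) = ((2 - ⅐) - 150)*(2 - 1*(-4)) = (13/7 - 150)*(2 + 4) = -1037/7*6 = -6222/7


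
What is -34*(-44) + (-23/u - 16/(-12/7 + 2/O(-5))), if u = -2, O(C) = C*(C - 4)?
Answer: 797985/526 ≈ 1517.1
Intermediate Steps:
O(C) = C*(-4 + C)
-34*(-44) + (-23/u - 16/(-12/7 + 2/O(-5))) = -34*(-44) + (-23/(-2) - 16/(-12/7 + 2/((-5*(-4 - 5))))) = 1496 + (-23*(-½) - 16/(-12*⅐ + 2/((-5*(-9))))) = 1496 + (23/2 - 16/(-12/7 + 2/45)) = 1496 + (23/2 - 16/(-526/315)) = 1496 + (23/2 - 16*(-315/526)) = 1496 + (23/2 + 2520/263) = 1496 + 11089/526 = 797985/526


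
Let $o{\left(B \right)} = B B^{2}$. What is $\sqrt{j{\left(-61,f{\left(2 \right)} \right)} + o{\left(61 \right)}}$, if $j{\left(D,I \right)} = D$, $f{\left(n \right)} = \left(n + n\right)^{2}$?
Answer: $2 \sqrt{56730} \approx 476.36$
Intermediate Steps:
$f{\left(n \right)} = 4 n^{2}$ ($f{\left(n \right)} = \left(2 n\right)^{2} = 4 n^{2}$)
$o{\left(B \right)} = B^{3}$
$\sqrt{j{\left(-61,f{\left(2 \right)} \right)} + o{\left(61 \right)}} = \sqrt{-61 + 61^{3}} = \sqrt{-61 + 226981} = \sqrt{226920} = 2 \sqrt{56730}$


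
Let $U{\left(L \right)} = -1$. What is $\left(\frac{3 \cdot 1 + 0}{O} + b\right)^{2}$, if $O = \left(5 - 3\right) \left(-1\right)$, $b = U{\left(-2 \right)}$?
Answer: $\frac{25}{4} \approx 6.25$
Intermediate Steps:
$b = -1$
$O = -2$ ($O = 2 \left(-1\right) = -2$)
$\left(\frac{3 \cdot 1 + 0}{O} + b\right)^{2} = \left(\frac{3 \cdot 1 + 0}{-2} - 1\right)^{2} = \left(\left(3 + 0\right) \left(- \frac{1}{2}\right) - 1\right)^{2} = \left(3 \left(- \frac{1}{2}\right) - 1\right)^{2} = \left(- \frac{3}{2} - 1\right)^{2} = \left(- \frac{5}{2}\right)^{2} = \frac{25}{4}$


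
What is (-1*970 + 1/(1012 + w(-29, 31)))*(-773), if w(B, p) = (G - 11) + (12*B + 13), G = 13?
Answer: 509120217/679 ≈ 7.4981e+5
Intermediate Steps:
w(B, p) = 15 + 12*B (w(B, p) = (13 - 11) + (12*B + 13) = 2 + (13 + 12*B) = 15 + 12*B)
(-1*970 + 1/(1012 + w(-29, 31)))*(-773) = (-1*970 + 1/(1012 + (15 + 12*(-29))))*(-773) = (-970 + 1/(1012 + (15 - 348)))*(-773) = (-970 + 1/(1012 - 333))*(-773) = (-970 + 1/679)*(-773) = -658629/679*(-773) = 509120217/679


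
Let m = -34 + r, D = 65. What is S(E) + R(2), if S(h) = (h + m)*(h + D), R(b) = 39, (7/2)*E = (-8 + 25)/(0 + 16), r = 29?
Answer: -839487/3136 ≈ -267.69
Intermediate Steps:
m = -5 (m = -34 + 29 = -5)
E = 17/56 (E = 2*((-8 + 25)/(0 + 16))/7 = 2*(17/16)/7 = 2*(17*(1/16))/7 = (2/7)*(17/16) = 17/56 ≈ 0.30357)
S(h) = (-5 + h)*(65 + h) (S(h) = (h - 5)*(h + 65) = (-5 + h)*(65 + h))
S(E) + R(2) = (-325 + (17/56)**2 + 60*(17/56)) + 39 = (-325 + 289/3136 + 255/14) + 39 = -961791/3136 + 39 = -839487/3136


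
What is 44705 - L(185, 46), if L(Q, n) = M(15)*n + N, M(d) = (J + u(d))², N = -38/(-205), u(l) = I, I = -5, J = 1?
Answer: 9013607/205 ≈ 43969.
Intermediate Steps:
u(l) = -5
N = 38/205 (N = -38*(-1/205) = 38/205 ≈ 0.18537)
M(d) = 16 (M(d) = (1 - 5)² = (-4)² = 16)
L(Q, n) = 38/205 + 16*n (L(Q, n) = 16*n + 38/205 = 38/205 + 16*n)
44705 - L(185, 46) = 44705 - (38/205 + 16*46) = 44705 - (38/205 + 736) = 44705 - 1*150918/205 = 44705 - 150918/205 = 9013607/205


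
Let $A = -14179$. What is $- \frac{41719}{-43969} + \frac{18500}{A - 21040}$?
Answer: $\frac{655874961}{1548544211} \approx 0.42354$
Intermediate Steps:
$- \frac{41719}{-43969} + \frac{18500}{A - 21040} = - \frac{41719}{-43969} + \frac{18500}{-14179 - 21040} = \left(-41719\right) \left(- \frac{1}{43969}\right) + \frac{18500}{-14179 - 21040} = \frac{41719}{43969} + \frac{18500}{-35219} = \frac{41719}{43969} + 18500 \left(- \frac{1}{35219}\right) = \frac{41719}{43969} - \frac{18500}{35219} = \frac{655874961}{1548544211}$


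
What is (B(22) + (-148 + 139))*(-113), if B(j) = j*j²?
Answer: -1202207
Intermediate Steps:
B(j) = j³
(B(22) + (-148 + 139))*(-113) = (22³ + (-148 + 139))*(-113) = (10648 - 9)*(-113) = 10639*(-113) = -1202207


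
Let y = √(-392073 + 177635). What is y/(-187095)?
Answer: -17*I*√742/187095 ≈ -0.0024751*I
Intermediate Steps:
y = 17*I*√742 (y = √(-214438) = 17*I*√742 ≈ 463.07*I)
y/(-187095) = (17*I*√742)/(-187095) = (17*I*√742)*(-1/187095) = -17*I*√742/187095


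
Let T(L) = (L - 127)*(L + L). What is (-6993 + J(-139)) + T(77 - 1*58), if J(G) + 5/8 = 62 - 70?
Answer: -88845/8 ≈ -11106.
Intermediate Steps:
T(L) = 2*L*(-127 + L) (T(L) = (-127 + L)*(2*L) = 2*L*(-127 + L))
J(G) = -69/8 (J(G) = -5/8 + (62 - 70) = -5/8 - 8 = -69/8)
(-6993 + J(-139)) + T(77 - 1*58) = (-6993 - 69/8) + 2*(77 - 1*58)*(-127 + (77 - 1*58)) = -56013/8 + 2*(77 - 58)*(-127 + (77 - 58)) = -56013/8 + 2*19*(-127 + 19) = -56013/8 + 2*19*(-108) = -56013/8 - 4104 = -88845/8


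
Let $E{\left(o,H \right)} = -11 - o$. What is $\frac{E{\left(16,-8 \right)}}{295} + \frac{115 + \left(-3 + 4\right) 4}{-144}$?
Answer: $- \frac{38993}{42480} \approx -0.91791$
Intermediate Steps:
$\frac{E{\left(16,-8 \right)}}{295} + \frac{115 + \left(-3 + 4\right) 4}{-144} = \frac{-11 - 16}{295} + \frac{115 + \left(-3 + 4\right) 4}{-144} = \left(-11 - 16\right) \frac{1}{295} + \left(115 + 1 \cdot 4\right) \left(- \frac{1}{144}\right) = \left(-27\right) \frac{1}{295} + \left(115 + 4\right) \left(- \frac{1}{144}\right) = - \frac{27}{295} + 119 \left(- \frac{1}{144}\right) = - \frac{27}{295} - \frac{119}{144} = - \frac{38993}{42480}$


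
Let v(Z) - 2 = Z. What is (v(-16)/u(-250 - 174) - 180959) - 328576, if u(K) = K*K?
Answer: -45801082087/89888 ≈ -5.0954e+5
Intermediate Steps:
v(Z) = 2 + Z
u(K) = K²
(v(-16)/u(-250 - 174) - 180959) - 328576 = ((2 - 16)/((-250 - 174)²) - 180959) - 328576 = (-14/((-424)²) - 180959) - 328576 = (-14/179776 - 180959) - 328576 = (-14*1/179776 - 180959) - 328576 = (-7/89888 - 180959) - 328576 = -16266042599/89888 - 328576 = -45801082087/89888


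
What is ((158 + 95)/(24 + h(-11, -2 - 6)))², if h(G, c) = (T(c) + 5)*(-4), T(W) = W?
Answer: 64009/1296 ≈ 49.390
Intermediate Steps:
h(G, c) = -20 - 4*c (h(G, c) = (c + 5)*(-4) = (5 + c)*(-4) = -20 - 4*c)
((158 + 95)/(24 + h(-11, -2 - 6)))² = ((158 + 95)/(24 + (-20 - 4*(-2 - 6))))² = (253/(24 + (-20 - 4*(-8))))² = (253/(24 + (-20 + 32)))² = (253/(24 + 12))² = (253/36)² = 64009/1296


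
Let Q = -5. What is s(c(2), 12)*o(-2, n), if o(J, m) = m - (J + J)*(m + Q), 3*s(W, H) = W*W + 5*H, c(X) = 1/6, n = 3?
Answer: -10805/108 ≈ -100.05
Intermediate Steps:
c(X) = ⅙
s(W, H) = W²/3 + 5*H/3 (s(W, H) = (W*W + 5*H)/3 = (W² + 5*H)/3 = W²/3 + 5*H/3)
o(J, m) = m - 2*J*(-5 + m) (o(J, m) = m - (J + J)*(m - 5) = m - 2*J*(-5 + m))
s(c(2), 12)*o(-2, n) = ((⅙)²/3 + (5/3)*12)*(3 + 10*(-2) - 2*(-2)*3) = ((⅓)*(1/36) + 20)*(3 - 20 + 12) = (1/108 + 20)*(-5) = (2161/108)*(-5) = -10805/108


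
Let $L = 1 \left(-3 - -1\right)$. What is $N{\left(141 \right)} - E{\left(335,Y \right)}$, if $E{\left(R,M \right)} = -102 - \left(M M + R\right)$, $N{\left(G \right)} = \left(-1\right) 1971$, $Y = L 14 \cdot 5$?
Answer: $18066$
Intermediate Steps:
$L = -2$ ($L = 1 \left(-3 + 1\right) = 1 \left(-2\right) = -2$)
$Y = -140$ ($Y = \left(-2\right) 14 \cdot 5 = \left(-28\right) 5 = -140$)
$N{\left(G \right)} = -1971$
$E{\left(R,M \right)} = -102 - R - M^{2}$ ($E{\left(R,M \right)} = -102 - \left(M^{2} + R\right) = -102 - \left(R + M^{2}\right) = -102 - R - M^{2}$)
$N{\left(141 \right)} - E{\left(335,Y \right)} = -1971 - \left(-102 - 335 - \left(-140\right)^{2}\right) = -1971 - \left(-102 - 335 - 19600\right) = -1971 - -20037 = -1971 + 20037 = 18066$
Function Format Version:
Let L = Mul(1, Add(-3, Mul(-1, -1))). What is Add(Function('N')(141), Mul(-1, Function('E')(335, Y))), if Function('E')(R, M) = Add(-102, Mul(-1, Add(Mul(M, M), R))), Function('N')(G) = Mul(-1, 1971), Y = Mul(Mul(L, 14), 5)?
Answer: 18066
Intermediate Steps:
L = -2 (L = Mul(1, Add(-3, 1)) = Mul(1, -2) = -2)
Y = -140 (Y = Mul(Mul(-2, 14), 5) = Mul(-28, 5) = -140)
Function('N')(G) = -1971
Function('E')(R, M) = Add(-102, Mul(-1, R), Mul(-1, Pow(M, 2))) (Function('E')(R, M) = Add(-102, Mul(-1, Add(Pow(M, 2), R))) = Add(-102, Mul(-1, Add(R, Pow(M, 2)))) = Add(-102, Add(Mul(-1, R), Mul(-1, Pow(M, 2)))) = Add(-102, Mul(-1, R), Mul(-1, Pow(M, 2))))
Add(Function('N')(141), Mul(-1, Function('E')(335, Y))) = Add(-1971, Mul(-1, Add(-102, Mul(-1, 335), Mul(-1, Pow(-140, 2))))) = Add(-1971, Mul(-1, Add(-102, -335, Mul(-1, 19600)))) = Add(-1971, Mul(-1, Add(-102, -335, -19600))) = Add(-1971, Mul(-1, -20037)) = Add(-1971, 20037) = 18066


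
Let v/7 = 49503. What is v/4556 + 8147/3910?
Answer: 40941613/523940 ≈ 78.142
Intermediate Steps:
v = 346521 (v = 7*49503 = 346521)
v/4556 + 8147/3910 = 346521/4556 + 8147/3910 = 40941613/523940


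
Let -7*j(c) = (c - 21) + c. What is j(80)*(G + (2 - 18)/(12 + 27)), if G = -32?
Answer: 175696/273 ≈ 643.58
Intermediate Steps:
j(c) = 3 - 2*c/7 (j(c) = -((c - 21) + c)/7 = -((-21 + c) + c)/7 = -(-21 + 2*c)/7 = 3 - 2*c/7)
j(80)*(G + (2 - 18)/(12 + 27)) = (3 - 2/7*80)*(-32 + (2 - 18)/(12 + 27)) = (3 - 160/7)*(-32 - 16/39) = -139*(-32 - 16*1/39)/7 = -139*(-32 - 16/39)/7 = -139/7*(-1264/39) = 175696/273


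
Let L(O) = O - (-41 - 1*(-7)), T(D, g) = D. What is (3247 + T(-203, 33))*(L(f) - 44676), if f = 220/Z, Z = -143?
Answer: -1766634104/13 ≈ -1.3590e+8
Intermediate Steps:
f = -20/13 (f = 220/(-143) = 220*(-1/143) = -20/13 ≈ -1.5385)
L(O) = 34 + O (L(O) = O - (-41 + 7) = O - 1*(-34) = O + 34 = 34 + O)
(3247 + T(-203, 33))*(L(f) - 44676) = (3247 - 203)*((34 - 20/13) - 44676) = 3044*(422/13 - 44676) = 3044*(-580366/13) = -1766634104/13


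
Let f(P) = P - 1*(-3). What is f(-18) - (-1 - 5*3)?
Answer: 1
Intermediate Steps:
f(P) = 3 + P (f(P) = P + 3 = 3 + P)
f(-18) - (-1 - 5*3) = (3 - 18) - (-1 - 5*3) = -15 - (-1 - 15) = -15 - 1*(-16) = -15 + 16 = 1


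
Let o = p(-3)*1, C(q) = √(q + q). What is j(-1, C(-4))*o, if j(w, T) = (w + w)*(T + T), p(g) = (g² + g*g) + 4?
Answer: -176*I*√2 ≈ -248.9*I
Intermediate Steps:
p(g) = 4 + 2*g² (p(g) = (g² + g²) + 4 = 2*g² + 4 = 4 + 2*g²)
C(q) = √2*√q (C(q) = √(2*q) = √2*√q)
j(w, T) = 4*T*w (j(w, T) = (2*w)*(2*T) = 4*T*w)
o = 22 (o = (4 + 2*(-3)²)*1 = (4 + 2*9)*1 = (4 + 18)*1 = 22*1 = 22)
j(-1, C(-4))*o = (4*(√2*√(-4))*(-1))*22 = (4*(√2*(2*I))*(-1))*22 = (4*(2*I*√2)*(-1))*22 = -8*I*√2*22 = -176*I*√2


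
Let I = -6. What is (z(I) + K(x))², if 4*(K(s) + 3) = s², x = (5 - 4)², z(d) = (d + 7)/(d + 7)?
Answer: 49/16 ≈ 3.0625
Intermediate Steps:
z(d) = 1 (z(d) = (7 + d)/(7 + d) = 1)
x = 1 (x = 1² = 1)
K(s) = -3 + s²/4
(z(I) + K(x))² = (1 + (-3 + (¼)*1²))² = (1 + (-3 + (¼)*1))² = (1 + (-3 + ¼))² = (1 - 11/4)² = (-7/4)² = 49/16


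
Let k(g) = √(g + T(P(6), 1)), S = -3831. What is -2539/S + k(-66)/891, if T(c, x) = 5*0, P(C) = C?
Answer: 2539/3831 + I*√66/891 ≈ 0.66275 + 0.0091179*I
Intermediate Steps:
T(c, x) = 0
k(g) = √g (k(g) = √(g + 0) = √g)
-2539/S + k(-66)/891 = -2539/(-3831) + √(-66)/891 = -2539*(-1/3831) + (I*√66)*(1/891) = 2539/3831 + I*√66/891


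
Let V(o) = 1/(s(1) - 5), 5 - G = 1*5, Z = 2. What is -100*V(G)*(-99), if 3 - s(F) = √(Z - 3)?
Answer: -3960 + 1980*I ≈ -3960.0 + 1980.0*I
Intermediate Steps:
s(F) = 3 - I (s(F) = 3 - √(2 - 3) = 3 - √(-1) = 3 - I)
G = 0 (G = 5 - 5 = 0)
V(o) = (-2 + I)/5 (V(o) = 1/((3 - I) - 5) = 1/(-2 - I) = (-2 + I)/5)
-100*V(G)*(-99) = -100*(-⅖ + I/5)*(-99) = (40 - 20*I)*(-99) = -3960 + 1980*I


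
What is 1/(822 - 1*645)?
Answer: 1/177 ≈ 0.0056497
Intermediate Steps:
1/(822 - 1*645) = 1/(822 - 645) = 1/177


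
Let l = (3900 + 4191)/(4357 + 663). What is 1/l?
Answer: 5020/8091 ≈ 0.62044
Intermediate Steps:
l = 8091/5020 ≈ 1.6118
1/l = 1/(8091/5020) = 5020/8091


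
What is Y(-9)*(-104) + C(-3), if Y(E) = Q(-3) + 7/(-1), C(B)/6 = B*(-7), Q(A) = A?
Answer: 1166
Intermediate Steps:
C(B) = -42*B (C(B) = 6*(B*(-7)) = 6*(-7*B) = -42*B)
Y(E) = -10 (Y(E) = -3 + 7/(-1) = -3 + 7*(-1) = -3 - 7 = -10)
Y(-9)*(-104) + C(-3) = -10*(-104) - 42*(-3) = 1040 + 126 = 1166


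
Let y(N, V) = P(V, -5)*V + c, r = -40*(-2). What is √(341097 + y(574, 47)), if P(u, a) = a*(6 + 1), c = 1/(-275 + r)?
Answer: √12907662105/195 ≈ 582.63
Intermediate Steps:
r = 80
c = -1/195 (c = 1/(-275 + 80) = 1/(-195) = -1/195 ≈ -0.0051282)
P(u, a) = 7*a (P(u, a) = a*7 = 7*a)
y(N, V) = -1/195 - 35*V (y(N, V) = (7*(-5))*V - 1/195 = -35*V - 1/195 = -1/195 - 35*V)
√(341097 + y(574, 47)) = √(341097 + (-1/195 - 35*47)) = √(341097 + (-1/195 - 1645)) = √(341097 - 320776/195) = √(66193139/195) = √12907662105/195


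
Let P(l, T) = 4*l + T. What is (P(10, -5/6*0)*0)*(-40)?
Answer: 0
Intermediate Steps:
P(l, T) = T + 4*l
(P(10, -5/6*0)*0)*(-40) = ((-5/6*0 + 4*10)*0)*(-40) = ((-5*1/6*0 + 40)*0)*(-40) = ((-5/6*0 + 40)*0)*(-40) = ((0 + 40)*0)*(-40) = (40*0)*(-40) = 0*(-40) = 0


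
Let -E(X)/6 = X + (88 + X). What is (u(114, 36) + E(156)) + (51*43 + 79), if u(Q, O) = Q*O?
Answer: 3976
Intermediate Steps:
E(X) = -528 - 12*X (E(X) = -6*(X + (88 + X)) = -6*(88 + 2*X) = -528 - 12*X)
u(Q, O) = O*Q
(u(114, 36) + E(156)) + (51*43 + 79) = (36*114 + (-528 - 12*156)) + (51*43 + 79) = (4104 + (-528 - 1872)) + (2193 + 79) = (4104 - 2400) + 2272 = 1704 + 2272 = 3976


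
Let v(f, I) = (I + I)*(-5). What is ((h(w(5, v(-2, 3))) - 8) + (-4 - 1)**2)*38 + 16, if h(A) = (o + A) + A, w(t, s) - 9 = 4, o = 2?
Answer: 1726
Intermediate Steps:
v(f, I) = -10*I (v(f, I) = (2*I)*(-5) = -10*I)
w(t, s) = 13 (w(t, s) = 9 + 4 = 13)
h(A) = 2 + 2*A (h(A) = (2 + A) + A = 2 + 2*A)
((h(w(5, v(-2, 3))) - 8) + (-4 - 1)**2)*38 + 16 = (((2 + 2*13) - 8) + (-4 - 1)**2)*38 + 16 = (((2 + 26) - 8) + (-5)**2)*38 + 16 = ((28 - 8) + 25)*38 + 16 = (20 + 25)*38 + 16 = 45*38 + 16 = 1710 + 16 = 1726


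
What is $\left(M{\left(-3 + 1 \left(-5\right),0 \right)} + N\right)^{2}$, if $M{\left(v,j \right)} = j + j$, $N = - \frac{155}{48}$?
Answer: $\frac{24025}{2304} \approx 10.428$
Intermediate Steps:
$N = - \frac{155}{48}$ ($N = \left(-155\right) \frac{1}{48} = - \frac{155}{48} \approx -3.2292$)
$M{\left(v,j \right)} = 2 j$
$\left(M{\left(-3 + 1 \left(-5\right),0 \right)} + N\right)^{2} = \left(2 \cdot 0 - \frac{155}{48}\right)^{2} = \left(0 - \frac{155}{48}\right)^{2} = \left(- \frac{155}{48}\right)^{2} = \frac{24025}{2304}$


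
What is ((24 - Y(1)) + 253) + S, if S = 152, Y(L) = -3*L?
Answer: 432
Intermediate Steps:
((24 - Y(1)) + 253) + S = ((24 - (-3)) + 253) + 152 = ((24 - 1*(-3)) + 253) + 152 = ((24 + 3) + 253) + 152 = (27 + 253) + 152 = 280 + 152 = 432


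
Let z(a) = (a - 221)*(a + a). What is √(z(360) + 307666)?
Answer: √407746 ≈ 638.55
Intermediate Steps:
z(a) = 2*a*(-221 + a) (z(a) = (-221 + a)*(2*a) = 2*a*(-221 + a))
√(z(360) + 307666) = √(2*360*(-221 + 360) + 307666) = √(2*360*139 + 307666) = √(100080 + 307666) = √407746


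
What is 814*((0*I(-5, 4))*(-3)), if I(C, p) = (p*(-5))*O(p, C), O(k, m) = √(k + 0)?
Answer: 0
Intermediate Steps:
O(k, m) = √k
I(C, p) = -5*p^(3/2) (I(C, p) = (p*(-5))*√p = (-5*p)*√p = -5*p^(3/2))
814*((0*I(-5, 4))*(-3)) = 814*((0*(-5*4^(3/2)))*(-3)) = 814*((0*(-5*8))*(-3)) = 814*((0*(-40))*(-3)) = 814*(0*(-3)) = 814*0 = 0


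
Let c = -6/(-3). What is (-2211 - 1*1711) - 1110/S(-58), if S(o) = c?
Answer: -4477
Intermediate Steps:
c = 2 (c = -6*(-⅓) = 2)
S(o) = 2
(-2211 - 1*1711) - 1110/S(-58) = (-2211 - 1*1711) - 1110/2 = (-2211 - 1711) - 1110/2 = -3922 - 1*555 = -3922 - 555 = -4477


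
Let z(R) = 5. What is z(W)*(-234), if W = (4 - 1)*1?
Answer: -1170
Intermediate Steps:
W = 3 (W = 3*1 = 3)
z(W)*(-234) = 5*(-234) = -1170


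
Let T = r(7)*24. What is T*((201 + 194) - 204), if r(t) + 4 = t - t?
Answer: -18336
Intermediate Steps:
r(t) = -4 (r(t) = -4 + (t - t) = -4 + 0 = -4)
T = -96 (T = -4*24 = -96)
T*((201 + 194) - 204) = -96*((201 + 194) - 204) = -96*(395 - 204) = -96*191 = -18336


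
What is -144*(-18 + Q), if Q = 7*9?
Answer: -6480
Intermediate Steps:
Q = 63
-144*(-18 + Q) = -144*(-18 + 63) = -144*45 = -6480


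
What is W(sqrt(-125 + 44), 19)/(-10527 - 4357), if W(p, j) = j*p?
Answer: -171*I/14884 ≈ -0.011489*I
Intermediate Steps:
W(sqrt(-125 + 44), 19)/(-10527 - 4357) = (19*sqrt(-125 + 44))/(-10527 - 4357) = (19*sqrt(-81))/(-14884) = (19*(9*I))*(-1/14884) = (171*I)*(-1/14884) = -171*I/14884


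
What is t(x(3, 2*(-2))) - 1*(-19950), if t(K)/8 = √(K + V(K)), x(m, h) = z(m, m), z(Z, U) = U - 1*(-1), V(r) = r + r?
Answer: 19950 + 16*√3 ≈ 19978.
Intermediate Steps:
V(r) = 2*r
z(Z, U) = 1 + U (z(Z, U) = U + 1 = 1 + U)
x(m, h) = 1 + m
t(K) = 8*√3*√K (t(K) = 8*√(K + 2*K) = 8*√(3*K) = 8*(√3*√K) = 8*√3*√K)
t(x(3, 2*(-2))) - 1*(-19950) = 8*√3*√(1 + 3) - 1*(-19950) = 8*√3*√4 + 19950 = 8*√3*2 + 19950 = 16*√3 + 19950 = 19950 + 16*√3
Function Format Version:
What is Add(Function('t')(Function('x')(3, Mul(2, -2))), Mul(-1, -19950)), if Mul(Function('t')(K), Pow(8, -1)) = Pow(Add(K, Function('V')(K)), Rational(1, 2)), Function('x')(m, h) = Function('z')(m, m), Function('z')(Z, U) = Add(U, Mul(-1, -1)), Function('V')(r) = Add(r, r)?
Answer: Add(19950, Mul(16, Pow(3, Rational(1, 2)))) ≈ 19978.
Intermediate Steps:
Function('V')(r) = Mul(2, r)
Function('z')(Z, U) = Add(1, U) (Function('z')(Z, U) = Add(U, 1) = Add(1, U))
Function('x')(m, h) = Add(1, m)
Function('t')(K) = Mul(8, Pow(3, Rational(1, 2)), Pow(K, Rational(1, 2))) (Function('t')(K) = Mul(8, Pow(Add(K, Mul(2, K)), Rational(1, 2))) = Mul(8, Pow(Mul(3, K), Rational(1, 2))) = Mul(8, Mul(Pow(3, Rational(1, 2)), Pow(K, Rational(1, 2)))) = Mul(8, Pow(3, Rational(1, 2)), Pow(K, Rational(1, 2))))
Add(Function('t')(Function('x')(3, Mul(2, -2))), Mul(-1, -19950)) = Add(Mul(8, Pow(3, Rational(1, 2)), Pow(Add(1, 3), Rational(1, 2))), Mul(-1, -19950)) = Add(Mul(8, Pow(3, Rational(1, 2)), Pow(4, Rational(1, 2))), 19950) = Add(Mul(8, Pow(3, Rational(1, 2)), 2), 19950) = Add(Mul(16, Pow(3, Rational(1, 2))), 19950) = Add(19950, Mul(16, Pow(3, Rational(1, 2))))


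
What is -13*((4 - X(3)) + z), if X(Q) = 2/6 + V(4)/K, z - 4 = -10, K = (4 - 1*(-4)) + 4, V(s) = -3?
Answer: 325/12 ≈ 27.083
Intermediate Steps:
K = 12 (K = (4 + 4) + 4 = 8 + 4 = 12)
z = -6 (z = 4 - 10 = -6)
X(Q) = 1/12 (X(Q) = 2/6 - 3/12 = 2*(⅙) - 3*1/12 = ⅓ - ¼ = 1/12)
-13*((4 - X(3)) + z) = -13*((4 - 1*1/12) - 6) = -13*((4 - 1/12) - 6) = -13*(47/12 - 6) = -13*(-25/12) = 325/12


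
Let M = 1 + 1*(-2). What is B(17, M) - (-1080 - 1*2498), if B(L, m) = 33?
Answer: 3611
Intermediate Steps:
M = -1 (M = 1 - 2 = -1)
B(17, M) - (-1080 - 1*2498) = 33 - (-1080 - 1*2498) = 33 - (-1080 - 2498) = 33 - 1*(-3578) = 33 + 3578 = 3611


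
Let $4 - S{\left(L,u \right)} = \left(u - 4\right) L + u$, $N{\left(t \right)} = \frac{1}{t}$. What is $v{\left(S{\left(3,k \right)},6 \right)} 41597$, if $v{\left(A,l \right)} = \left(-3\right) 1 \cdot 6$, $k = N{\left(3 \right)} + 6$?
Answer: $-748746$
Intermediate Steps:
$k = \frac{19}{3}$ ($k = \frac{1}{3} + 6 = \frac{19}{3} \approx 6.3333$)
$S{\left(L,u \right)} = 4 - u - L \left(-4 + u\right)$ ($S{\left(L,u \right)} = 4 - \left(\left(u - 4\right) L + u\right) = 4 - \left(\left(-4 + u\right) L + u\right) = 4 - \left(L \left(-4 + u\right) + u\right) = 4 - \left(u + L \left(-4 + u\right)\right) = 4 - u - L \left(-4 + u\right)$)
$v{\left(A,l \right)} = -18$ ($v{\left(A,l \right)} = \left(-3\right) 6 = -18$)
$v{\left(S{\left(3,k \right)},6 \right)} 41597 = \left(-18\right) 41597 = -748746$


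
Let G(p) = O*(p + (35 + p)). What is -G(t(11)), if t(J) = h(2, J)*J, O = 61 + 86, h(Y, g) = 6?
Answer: -24549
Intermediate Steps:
O = 147
t(J) = 6*J
G(p) = 5145 + 294*p (G(p) = 147*(p + (35 + p)) = 147*(35 + 2*p) = 5145 + 294*p)
-G(t(11)) = -(5145 + 294*(6*11)) = -(5145 + 294*66) = -(5145 + 19404) = -1*24549 = -24549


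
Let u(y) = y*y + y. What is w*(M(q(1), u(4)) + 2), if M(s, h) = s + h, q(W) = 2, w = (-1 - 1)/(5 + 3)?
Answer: -6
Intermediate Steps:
u(y) = y + y**2 (u(y) = y**2 + y = y + y**2)
w = -1/4 (w = -2/8 = -2*1/8 = -1/4 ≈ -0.25000)
M(s, h) = h + s
w*(M(q(1), u(4)) + 2) = -((4*(1 + 4) + 2) + 2)/4 = -((4*5 + 2) + 2)/4 = -((20 + 2) + 2)/4 = -(22 + 2)/4 = -1/4*24 = -6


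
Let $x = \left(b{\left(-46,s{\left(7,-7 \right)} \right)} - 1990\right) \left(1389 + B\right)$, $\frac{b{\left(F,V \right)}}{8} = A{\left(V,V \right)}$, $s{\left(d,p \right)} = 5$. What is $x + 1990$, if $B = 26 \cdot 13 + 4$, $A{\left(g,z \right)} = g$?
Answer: $-3373460$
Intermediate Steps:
$b{\left(F,V \right)} = 8 V$
$B = 342$ ($B = 338 + 4 = 342$)
$x = -3375450$ ($x = \left(8 \cdot 5 - 1990\right) \left(1389 + 342\right) = \left(40 - 1990\right) 1731 = \left(-1950\right) 1731 = -3375450$)
$x + 1990 = -3375450 + 1990 = -3373460$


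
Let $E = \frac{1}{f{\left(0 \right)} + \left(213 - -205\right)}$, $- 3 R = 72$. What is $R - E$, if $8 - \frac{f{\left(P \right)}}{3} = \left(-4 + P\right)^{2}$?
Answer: $- \frac{9457}{394} \approx -24.003$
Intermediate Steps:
$f{\left(P \right)} = 24 - 3 \left(-4 + P\right)^{2}$
$R = -24$ ($R = \left(- \frac{1}{3}\right) 72 = -24$)
$E = \frac{1}{394}$ ($E = \frac{1}{\left(24 - 3 \left(-4 + 0\right)^{2}\right) + \left(213 - -205\right)} = \frac{1}{\left(24 - 3 \left(-4\right)^{2}\right) + \left(213 + 205\right)} = \frac{1}{\left(24 - 48\right) + 418} = \frac{1}{-24 + 418} = \frac{1}{394} \approx 0.0025381$)
$R - E = -24 - \frac{1}{394} = - \frac{9457}{394}$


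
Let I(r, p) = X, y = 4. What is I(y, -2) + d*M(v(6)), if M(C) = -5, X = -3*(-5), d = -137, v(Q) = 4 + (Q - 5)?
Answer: 700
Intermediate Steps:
v(Q) = -1 + Q (v(Q) = 4 + (-5 + Q) = -1 + Q)
X = 15
I(r, p) = 15
I(y, -2) + d*M(v(6)) = 15 - 137*(-5) = 15 + 685 = 700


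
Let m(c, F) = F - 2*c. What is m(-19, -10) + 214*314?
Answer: 67224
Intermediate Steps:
m(c, F) = F - 2*c
m(-19, -10) + 214*314 = (-10 - 2*(-19)) + 214*314 = (-10 + 38) + 67196 = 28 + 67196 = 67224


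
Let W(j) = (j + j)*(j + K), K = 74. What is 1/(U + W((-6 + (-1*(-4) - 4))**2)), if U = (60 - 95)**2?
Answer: 1/9145 ≈ 0.00010935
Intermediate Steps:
U = 1225 (U = (-35)**2 = 1225)
W(j) = 2*j*(74 + j) (W(j) = (j + j)*(j + 74) = (2*j)*(74 + j) = 2*j*(74 + j))
1/(U + W((-6 + (-1*(-4) - 4))**2)) = 1/(1225 + 2*(-6 + (-1*(-4) - 4))**2*(74 + (-6 + (-1*(-4) - 4))**2)) = 1/(1225 + 2*(-6 + (4 - 4))**2*(74 + (-6 + (4 - 4))**2)) = 1/(1225 + 2*(-6 + 0)**2*(74 + (-6 + 0)**2)) = 1/(1225 + 2*(-6)**2*(74 + (-6)**2)) = 1/(1225 + 2*36*(74 + 36)) = 1/(1225 + 2*36*110) = 1/(1225 + 7920) = 1/9145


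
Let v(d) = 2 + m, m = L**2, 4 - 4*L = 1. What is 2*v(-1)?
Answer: 41/8 ≈ 5.1250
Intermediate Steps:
L = 3/4 (L = 1 - 1/4*1 = 1 - 1/4 = 3/4 ≈ 0.75000)
m = 9/16 (m = (3/4)**2 = 9/16 ≈ 0.56250)
v(d) = 41/16 (v(d) = 2 + 9/16 = 41/16)
2*v(-1) = 2*(41/16) = 41/8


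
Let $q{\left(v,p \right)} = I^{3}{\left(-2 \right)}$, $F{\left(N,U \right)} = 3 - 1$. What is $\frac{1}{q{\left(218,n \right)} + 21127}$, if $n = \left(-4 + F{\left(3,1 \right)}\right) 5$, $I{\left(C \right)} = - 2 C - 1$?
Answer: $\frac{1}{21154} \approx 4.7272 \cdot 10^{-5}$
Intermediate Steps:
$I{\left(C \right)} = -1 - 2 C$
$F{\left(N,U \right)} = 2$ ($F{\left(N,U \right)} = 3 - 1 = 2$)
$n = -10$ ($n = \left(-4 + 2\right) 5 = \left(-2\right) 5 = -10$)
$q{\left(v,p \right)} = 27$ ($q{\left(v,p \right)} = \left(-1 - -4\right)^{3} = \left(-1 + 4\right)^{3} = 3^{3} = 27$)
$\frac{1}{q{\left(218,n \right)} + 21127} = \frac{1}{27 + 21127} = \frac{1}{21154}$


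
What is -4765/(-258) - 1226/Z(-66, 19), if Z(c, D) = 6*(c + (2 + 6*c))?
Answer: 374103/19780 ≈ 18.913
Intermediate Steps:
Z(c, D) = 12 + 42*c (Z(c, D) = 6*(2 + 7*c) = 12 + 42*c)
-4765/(-258) - 1226/Z(-66, 19) = -4765/(-258) - 1226/(12 + 42*(-66)) = -4765*(-1/258) - 1226/(12 - 2772) = 4765/258 - 1226/(-2760) = 4765/258 - 1226*(-1/2760) = 4765/258 + 613/1380 = 374103/19780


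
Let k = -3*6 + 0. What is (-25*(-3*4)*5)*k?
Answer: -27000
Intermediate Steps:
k = -18 (k = -18 + 0 = -18)
(-25*(-3*4)*5)*k = -25*(-3*4)*5*(-18) = -(-300)*5*(-18) = -25*(-60)*(-18) = 1500*(-18) = -27000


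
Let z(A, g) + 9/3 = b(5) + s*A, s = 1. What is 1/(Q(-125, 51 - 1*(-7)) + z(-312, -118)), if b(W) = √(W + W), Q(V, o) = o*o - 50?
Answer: 2999/8993991 - √10/8993991 ≈ 0.00033309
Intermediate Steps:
Q(V, o) = -50 + o² (Q(V, o) = o² - 50 = -50 + o²)
b(W) = √2*√W (b(W) = √(2*W) = √2*√W)
z(A, g) = -3 + A + √10 (z(A, g) = -3 + (√2*√5 + 1*A) = -3 + (√10 + A) = -3 + (A + √10) = -3 + A + √10)
1/(Q(-125, 51 - 1*(-7)) + z(-312, -118)) = 1/((-50 + (51 - 1*(-7))²) + (-3 - 312 + √10)) = 1/((-50 + (51 + 7)²) + (-315 + √10)) = 1/((-50 + 58²) + (-315 + √10)) = 1/((-50 + 3364) + (-315 + √10)) = 1/(3314 + (-315 + √10)) = 1/(2999 + √10)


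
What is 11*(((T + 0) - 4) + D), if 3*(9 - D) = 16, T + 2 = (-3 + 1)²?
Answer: 55/3 ≈ 18.333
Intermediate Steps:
T = 2 (T = -2 + (-3 + 1)² = -2 + (-2)² = -2 + 4 = 2)
D = 11/3 (D = 9 - ⅓*16 = 9 - 16/3 = 11/3 ≈ 3.6667)
11*(((T + 0) - 4) + D) = 11*(((2 + 0) - 4) + 11/3) = 11*((2 - 4) + 11/3) = 11*(-2 + 11/3) = 11*(5/3) = 55/3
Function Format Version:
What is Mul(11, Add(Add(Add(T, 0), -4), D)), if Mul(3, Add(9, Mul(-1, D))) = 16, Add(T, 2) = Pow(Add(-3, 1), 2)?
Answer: Rational(55, 3) ≈ 18.333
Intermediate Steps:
T = 2 (T = Add(-2, Pow(Add(-3, 1), 2)) = Add(-2, Pow(-2, 2)) = Add(-2, 4) = 2)
D = Rational(11, 3) (D = Add(9, Mul(Rational(-1, 3), 16)) = Add(9, Rational(-16, 3)) = Rational(11, 3) ≈ 3.6667)
Mul(11, Add(Add(Add(T, 0), -4), D)) = Mul(11, Add(Add(Add(2, 0), -4), Rational(11, 3))) = Mul(11, Add(Add(2, -4), Rational(11, 3))) = Mul(11, Add(-2, Rational(11, 3))) = Mul(11, Rational(5, 3)) = Rational(55, 3)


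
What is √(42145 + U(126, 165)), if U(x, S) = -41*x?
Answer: √36979 ≈ 192.30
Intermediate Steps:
√(42145 + U(126, 165)) = √(42145 - 41*126) = √(42145 - 5166) = √36979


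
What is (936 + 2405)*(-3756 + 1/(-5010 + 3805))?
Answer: -15121302521/1205 ≈ -1.2549e+7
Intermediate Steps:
(936 + 2405)*(-3756 + 1/(-5010 + 3805)) = 3341*(-3756 + 1/(-1205)) = 3341*(-3756 - 1/1205) = 3341*(-4525981/1205) = -15121302521/1205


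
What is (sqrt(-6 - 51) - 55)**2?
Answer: (55 - I*sqrt(57))**2 ≈ 2968.0 - 830.48*I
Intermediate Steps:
(sqrt(-6 - 51) - 55)**2 = (sqrt(-57) - 55)**2 = (I*sqrt(57) - 55)**2 = (-55 + I*sqrt(57))**2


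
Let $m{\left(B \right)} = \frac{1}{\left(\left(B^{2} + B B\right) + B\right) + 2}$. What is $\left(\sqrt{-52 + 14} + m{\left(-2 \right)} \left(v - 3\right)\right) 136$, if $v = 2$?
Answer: $-17 + 136 i \sqrt{38} \approx -17.0 + 838.36 i$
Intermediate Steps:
$m{\left(B \right)} = \frac{1}{2 + B + 2 B^{2}}$ ($m{\left(B \right)} = \frac{1}{\left(\left(B^{2} + B^{2}\right) + B\right) + 2} = \frac{1}{\left(2 B^{2} + B\right) + 2} = \frac{1}{\left(B + 2 B^{2}\right) + 2} = \frac{1}{2 + B + 2 B^{2}}$)
$\left(\sqrt{-52 + 14} + m{\left(-2 \right)} \left(v - 3\right)\right) 136 = \left(\sqrt{-52 + 14} + \frac{2 - 3}{2 - 2 + 2 \left(-2\right)^{2}}\right) 136 = \left(\sqrt{-38} + \frac{1}{2 - 2 + 2 \cdot 4} \left(-1\right)\right) 136 = \left(i \sqrt{38} + \frac{1}{2 - 2 + 8} \left(-1\right)\right) 136 = \left(i \sqrt{38} + \frac{1}{8} \left(-1\right)\right) 136 = \left(i \sqrt{38} - \frac{1}{8}\right) 136 = \left(- \frac{1}{8} + i \sqrt{38}\right) 136 = -17 + 136 i \sqrt{38}$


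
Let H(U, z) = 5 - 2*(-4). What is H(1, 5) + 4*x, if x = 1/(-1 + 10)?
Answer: 121/9 ≈ 13.444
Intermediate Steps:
H(U, z) = 13 (H(U, z) = 5 + 8 = 13)
x = ⅑ (x = 1/9 = ⅑ ≈ 0.11111)
H(1, 5) + 4*x = 13 + 4*(⅑) = 13 + 4/9 = 121/9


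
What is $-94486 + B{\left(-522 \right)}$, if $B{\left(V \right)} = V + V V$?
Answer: $177476$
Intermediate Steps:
$B{\left(V \right)} = V + V^{2}$
$-94486 + B{\left(-522 \right)} = -94486 - 522 \left(1 - 522\right) = -94486 - -271962 = -94486 + 271962 = 177476$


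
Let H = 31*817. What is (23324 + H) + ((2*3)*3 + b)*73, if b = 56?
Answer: 54053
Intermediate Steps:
H = 25327
(23324 + H) + ((2*3)*3 + b)*73 = (23324 + 25327) + ((2*3)*3 + 56)*73 = 48651 + (6*3 + 56)*73 = 48651 + (18 + 56)*73 = 48651 + 74*73 = 48651 + 5402 = 54053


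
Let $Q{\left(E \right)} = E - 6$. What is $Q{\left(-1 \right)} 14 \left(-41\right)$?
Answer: $4018$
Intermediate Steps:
$Q{\left(E \right)} = -6 + E$ ($Q{\left(E \right)} = E - 6 = -6 + E$)
$Q{\left(-1 \right)} 14 \left(-41\right) = \left(-6 - 1\right) 14 \left(-41\right) = \left(-7\right) 14 \left(-41\right) = \left(-98\right) \left(-41\right) = 4018$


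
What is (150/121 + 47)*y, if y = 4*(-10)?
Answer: -233480/121 ≈ -1929.6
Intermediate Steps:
y = -40
(150/121 + 47)*y = (150/121 + 47)*(-40) = (5837/121)*(-40) = -233480/121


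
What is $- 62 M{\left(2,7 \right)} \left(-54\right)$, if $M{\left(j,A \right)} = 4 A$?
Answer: $93744$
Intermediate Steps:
$- 62 M{\left(2,7 \right)} \left(-54\right) = - 62 \cdot 4 \cdot 7 \left(-54\right) = \left(-62\right) 28 \left(-54\right) = \left(-1736\right) \left(-54\right) = 93744$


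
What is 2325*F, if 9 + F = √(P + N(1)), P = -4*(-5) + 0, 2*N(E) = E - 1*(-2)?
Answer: -20925 + 2325*√86/2 ≈ -10144.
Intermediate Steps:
N(E) = 1 + E/2 (N(E) = (E - 1*(-2))/2 = (E + 2)/2 = (2 + E)/2 = 1 + E/2)
P = 20 (P = 20 + 0 = 20)
F = -9 + √86/2 (F = -9 + √(20 + (1 + (½)*1)) = -9 + √(20 + (1 + ½)) = -9 + √(20 + 3/2) = -9 + √(43/2) = -9 + √86/2 ≈ -4.3632)
2325*F = 2325*(-9 + √86/2) = -20925 + 2325*√86/2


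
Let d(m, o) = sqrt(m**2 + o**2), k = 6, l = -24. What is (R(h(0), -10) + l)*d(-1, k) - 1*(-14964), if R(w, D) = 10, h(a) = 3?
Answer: 14964 - 14*sqrt(37) ≈ 14879.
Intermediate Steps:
(R(h(0), -10) + l)*d(-1, k) - 1*(-14964) = (10 - 24)*sqrt((-1)**2 + 6**2) - 1*(-14964) = -14*sqrt(1 + 36) + 14964 = -14*sqrt(37) + 14964 = 14964 - 14*sqrt(37)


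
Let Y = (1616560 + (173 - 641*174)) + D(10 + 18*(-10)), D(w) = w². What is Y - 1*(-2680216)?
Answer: 4214315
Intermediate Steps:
Y = 1534099 (Y = (1616560 + (173 - 641*174)) + (10 + 18*(-10))² = (1616560 + (173 - 111534)) + (10 - 180)² = (1616560 - 111361) + (-170)² = 1505199 + 28900 = 1534099)
Y - 1*(-2680216) = 1534099 - 1*(-2680216) = 1534099 + 2680216 = 4214315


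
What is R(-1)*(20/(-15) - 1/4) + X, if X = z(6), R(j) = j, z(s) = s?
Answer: 91/12 ≈ 7.5833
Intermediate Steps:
X = 6
R(-1)*(20/(-15) - 1/4) + X = -(20/(-15) - 1/4) + 6 = -(20*(-1/15) - 1*1/4) + 6 = -(-4/3 - 1/4) + 6 = -1*(-19/12) + 6 = 19/12 + 6 = 91/12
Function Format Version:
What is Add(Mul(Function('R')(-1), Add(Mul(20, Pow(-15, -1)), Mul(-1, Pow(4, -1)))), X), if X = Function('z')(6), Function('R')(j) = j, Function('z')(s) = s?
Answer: Rational(91, 12) ≈ 7.5833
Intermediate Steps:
X = 6
Add(Mul(Function('R')(-1), Add(Mul(20, Pow(-15, -1)), Mul(-1, Pow(4, -1)))), X) = Add(Mul(-1, Add(Mul(20, Pow(-15, -1)), Mul(-1, Pow(4, -1)))), 6) = Add(Mul(-1, Add(Mul(20, Rational(-1, 15)), Mul(-1, Rational(1, 4)))), 6) = Add(Mul(-1, Add(Rational(-4, 3), Rational(-1, 4))), 6) = Add(Mul(-1, Rational(-19, 12)), 6) = Add(Rational(19, 12), 6) = Rational(91, 12)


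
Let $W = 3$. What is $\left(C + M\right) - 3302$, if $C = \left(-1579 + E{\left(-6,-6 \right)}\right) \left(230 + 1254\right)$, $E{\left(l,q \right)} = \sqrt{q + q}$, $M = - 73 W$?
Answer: $-2346757 + 2968 i \sqrt{3} \approx -2.3468 \cdot 10^{6} + 5140.7 i$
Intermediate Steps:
$M = -219$ ($M = \left(-73\right) 3 = -219$)
$E{\left(l,q \right)} = \sqrt{2} \sqrt{q}$ ($E{\left(l,q \right)} = \sqrt{2 q} = \sqrt{2} \sqrt{q}$)
$C = -2343236 + 2968 i \sqrt{3}$ ($C = \left(-1579 + \sqrt{2} \sqrt{-6}\right) \left(230 + 1254\right) = \left(-1579 + \sqrt{2} i \sqrt{6}\right) 1484 = \left(-1579 + 2 i \sqrt{3}\right) 1484 = -2343236 + 2968 i \sqrt{3} \approx -2.3432 \cdot 10^{6} + 5140.7 i$)
$\left(C + M\right) - 3302 = \left(\left(-2343236 + 2968 i \sqrt{3}\right) - 219\right) - 3302 = \left(-2343455 + 2968 i \sqrt{3}\right) - 3302 = -2346757 + 2968 i \sqrt{3}$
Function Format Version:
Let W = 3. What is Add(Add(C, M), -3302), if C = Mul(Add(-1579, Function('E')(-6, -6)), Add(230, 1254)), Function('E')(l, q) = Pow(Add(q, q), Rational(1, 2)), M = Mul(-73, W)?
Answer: Add(-2346757, Mul(2968, I, Pow(3, Rational(1, 2)))) ≈ Add(-2.3468e+6, Mul(5140.7, I))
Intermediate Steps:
M = -219 (M = Mul(-73, 3) = -219)
Function('E')(l, q) = Mul(Pow(2, Rational(1, 2)), Pow(q, Rational(1, 2))) (Function('E')(l, q) = Pow(Mul(2, q), Rational(1, 2)) = Mul(Pow(2, Rational(1, 2)), Pow(q, Rational(1, 2))))
C = Add(-2343236, Mul(2968, I, Pow(3, Rational(1, 2)))) (C = Mul(Add(-1579, Mul(Pow(2, Rational(1, 2)), Pow(-6, Rational(1, 2)))), Add(230, 1254)) = Mul(Add(-1579, Mul(Pow(2, Rational(1, 2)), Mul(I, Pow(6, Rational(1, 2))))), 1484) = Mul(Add(-1579, Mul(2, I, Pow(3, Rational(1, 2)))), 1484) = Add(-2343236, Mul(2968, I, Pow(3, Rational(1, 2)))) ≈ Add(-2.3432e+6, Mul(5140.7, I)))
Add(Add(C, M), -3302) = Add(Add(Add(-2343236, Mul(2968, I, Pow(3, Rational(1, 2)))), -219), -3302) = Add(Add(-2343455, Mul(2968, I, Pow(3, Rational(1, 2)))), -3302) = Add(-2346757, Mul(2968, I, Pow(3, Rational(1, 2))))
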